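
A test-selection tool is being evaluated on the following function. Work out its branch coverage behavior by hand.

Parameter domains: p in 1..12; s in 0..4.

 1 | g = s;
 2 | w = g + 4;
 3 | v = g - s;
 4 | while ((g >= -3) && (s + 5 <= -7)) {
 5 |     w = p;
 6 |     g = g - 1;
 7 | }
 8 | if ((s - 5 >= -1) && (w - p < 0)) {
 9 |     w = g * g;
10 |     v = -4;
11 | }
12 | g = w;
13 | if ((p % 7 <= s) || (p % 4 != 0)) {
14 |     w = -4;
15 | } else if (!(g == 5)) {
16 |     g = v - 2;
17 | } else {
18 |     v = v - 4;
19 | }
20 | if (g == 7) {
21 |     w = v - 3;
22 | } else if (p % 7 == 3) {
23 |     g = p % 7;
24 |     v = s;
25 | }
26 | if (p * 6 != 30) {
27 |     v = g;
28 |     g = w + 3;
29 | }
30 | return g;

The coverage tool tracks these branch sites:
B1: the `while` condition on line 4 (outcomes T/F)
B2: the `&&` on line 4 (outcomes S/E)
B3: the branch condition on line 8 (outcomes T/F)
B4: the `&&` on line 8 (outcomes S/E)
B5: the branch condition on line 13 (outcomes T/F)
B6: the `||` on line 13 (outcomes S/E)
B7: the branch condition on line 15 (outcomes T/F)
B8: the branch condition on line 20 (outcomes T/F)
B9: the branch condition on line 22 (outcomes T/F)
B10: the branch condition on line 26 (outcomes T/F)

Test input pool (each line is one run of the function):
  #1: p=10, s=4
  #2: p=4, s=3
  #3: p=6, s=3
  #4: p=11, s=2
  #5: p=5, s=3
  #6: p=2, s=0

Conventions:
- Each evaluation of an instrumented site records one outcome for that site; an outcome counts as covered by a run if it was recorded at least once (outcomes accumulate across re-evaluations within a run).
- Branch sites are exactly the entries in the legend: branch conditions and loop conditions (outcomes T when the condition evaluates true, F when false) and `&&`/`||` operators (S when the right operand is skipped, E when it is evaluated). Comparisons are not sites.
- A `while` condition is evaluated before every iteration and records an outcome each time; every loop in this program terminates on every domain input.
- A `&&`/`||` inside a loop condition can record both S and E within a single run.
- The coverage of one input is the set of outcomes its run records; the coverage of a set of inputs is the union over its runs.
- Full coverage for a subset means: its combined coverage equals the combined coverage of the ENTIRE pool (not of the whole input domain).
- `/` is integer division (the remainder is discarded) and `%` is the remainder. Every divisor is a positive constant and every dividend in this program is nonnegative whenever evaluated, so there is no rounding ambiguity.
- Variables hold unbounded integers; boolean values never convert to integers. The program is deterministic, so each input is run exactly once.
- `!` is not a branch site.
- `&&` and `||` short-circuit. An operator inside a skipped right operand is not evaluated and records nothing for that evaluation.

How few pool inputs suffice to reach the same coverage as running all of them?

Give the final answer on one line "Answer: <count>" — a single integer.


run #1 (p=10, s=4) records B1=F, B2=E, B3=T, B4=E, B5=T, B6=S, B8=F, B9=T, B10=T
run #2 (p=4, s=3) records B1=F, B2=E, B3=F, B4=S, B5=F, B6=E, B7=T, B8=F, B9=F, B10=T
run #3 (p=6, s=3) records B1=F, B2=E, B3=F, B4=S, B5=T, B6=E, B8=T, B10=T
run #4 (p=11, s=2) records B1=F, B2=E, B3=F, B4=S, B5=T, B6=E, B8=F, B9=F, B10=T
run #5 (p=5, s=3) records B1=F, B2=E, B3=F, B4=S, B5=T, B6=E, B8=T, B10=F
run #6 (p=2, s=0) records B1=F, B2=E, B3=F, B4=S, B5=T, B6=E, B8=F, B9=F, B10=T
together the pool reaches 17 outcomes: B1=F, B2=E, B3=T, B3=F, B4=S, B4=E, B5=T, B5=F, B6=S, B6=E, B7=T, B8=T, B8=F, B9=T, B9=F, B10=T, B10=F
checked all size-1 subsets: none covers 17 outcomes (max 10/17)
checked all size-2 subsets: none covers 17 outcomes (max 15/17)
inputs {1, 2, 5} (size 3) cover everything; no size-3 subset with a lexicographically smaller index list covers all 17
Answer: 3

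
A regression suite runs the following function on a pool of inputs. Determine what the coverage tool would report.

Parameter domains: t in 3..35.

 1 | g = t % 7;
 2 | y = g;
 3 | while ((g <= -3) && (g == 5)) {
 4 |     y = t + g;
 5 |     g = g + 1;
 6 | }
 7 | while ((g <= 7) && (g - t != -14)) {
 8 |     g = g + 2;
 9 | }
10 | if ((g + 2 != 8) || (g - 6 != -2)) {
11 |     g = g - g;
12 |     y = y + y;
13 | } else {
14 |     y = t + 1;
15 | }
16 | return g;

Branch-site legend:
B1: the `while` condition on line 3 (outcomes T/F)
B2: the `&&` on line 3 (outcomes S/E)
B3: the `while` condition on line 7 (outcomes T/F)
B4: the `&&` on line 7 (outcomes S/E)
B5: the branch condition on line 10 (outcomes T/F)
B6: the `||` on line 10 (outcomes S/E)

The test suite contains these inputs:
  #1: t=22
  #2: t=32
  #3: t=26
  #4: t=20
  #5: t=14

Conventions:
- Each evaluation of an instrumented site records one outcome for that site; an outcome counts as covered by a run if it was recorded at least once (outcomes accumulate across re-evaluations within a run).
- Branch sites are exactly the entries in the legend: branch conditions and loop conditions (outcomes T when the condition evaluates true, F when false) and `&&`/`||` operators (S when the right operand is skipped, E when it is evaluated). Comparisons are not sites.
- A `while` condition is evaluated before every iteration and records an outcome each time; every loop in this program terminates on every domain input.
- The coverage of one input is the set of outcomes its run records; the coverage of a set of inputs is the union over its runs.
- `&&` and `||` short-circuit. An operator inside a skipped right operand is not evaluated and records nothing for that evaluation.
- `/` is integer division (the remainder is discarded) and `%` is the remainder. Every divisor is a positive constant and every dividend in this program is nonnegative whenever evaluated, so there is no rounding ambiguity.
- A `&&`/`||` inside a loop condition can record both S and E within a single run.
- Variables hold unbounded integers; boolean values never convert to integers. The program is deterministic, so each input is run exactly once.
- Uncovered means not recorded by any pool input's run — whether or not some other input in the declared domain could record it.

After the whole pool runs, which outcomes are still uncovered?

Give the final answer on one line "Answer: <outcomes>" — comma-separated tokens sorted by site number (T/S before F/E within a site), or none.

input #1, t=22: events B2->S, B1->F, B4->E, B3->T, B4->E, B3->T, B4->E, B3->T, B4->E, B3->T, B4->S, B3->F, B6->S, B5->T; outcomes B1=F, B2=S, B3=T, B3=F, B4=S, B4=E, B5=T, B6=S
input #2, t=32: events B2->S, B1->F, B4->E, B3->T, B4->E, B3->T, B4->S, B3->F, B6->S, B5->T; outcomes B1=F, B2=S, B3=T, B3=F, B4=S, B4=E, B5=T, B6=S
input #3, t=26: events B2->S, B1->F, B4->E, B3->T, B4->E, B3->T, B4->S, B3->F, B6->S, B5->T; outcomes B1=F, B2=S, B3=T, B3=F, B4=S, B4=E, B5=T, B6=S
input #4, t=20: events B2->S, B1->F, B4->E, B3->F, B6->E, B5->T; outcomes B1=F, B2=S, B3=F, B4=E, B5=T, B6=E
input #5, t=14: events B2->S, B1->F, B4->E, B3->F, B6->S, B5->T; outcomes B1=F, B2=S, B3=F, B4=E, B5=T, B6=S
union over the pool: B1=F, B2=S, B3=T, B3=F, B4=S, B4=E, B5=T, B6=S, B6=E
uncovered (3 of 12): B1=T, B2=E, B5=F

Answer: B1=T, B2=E, B5=F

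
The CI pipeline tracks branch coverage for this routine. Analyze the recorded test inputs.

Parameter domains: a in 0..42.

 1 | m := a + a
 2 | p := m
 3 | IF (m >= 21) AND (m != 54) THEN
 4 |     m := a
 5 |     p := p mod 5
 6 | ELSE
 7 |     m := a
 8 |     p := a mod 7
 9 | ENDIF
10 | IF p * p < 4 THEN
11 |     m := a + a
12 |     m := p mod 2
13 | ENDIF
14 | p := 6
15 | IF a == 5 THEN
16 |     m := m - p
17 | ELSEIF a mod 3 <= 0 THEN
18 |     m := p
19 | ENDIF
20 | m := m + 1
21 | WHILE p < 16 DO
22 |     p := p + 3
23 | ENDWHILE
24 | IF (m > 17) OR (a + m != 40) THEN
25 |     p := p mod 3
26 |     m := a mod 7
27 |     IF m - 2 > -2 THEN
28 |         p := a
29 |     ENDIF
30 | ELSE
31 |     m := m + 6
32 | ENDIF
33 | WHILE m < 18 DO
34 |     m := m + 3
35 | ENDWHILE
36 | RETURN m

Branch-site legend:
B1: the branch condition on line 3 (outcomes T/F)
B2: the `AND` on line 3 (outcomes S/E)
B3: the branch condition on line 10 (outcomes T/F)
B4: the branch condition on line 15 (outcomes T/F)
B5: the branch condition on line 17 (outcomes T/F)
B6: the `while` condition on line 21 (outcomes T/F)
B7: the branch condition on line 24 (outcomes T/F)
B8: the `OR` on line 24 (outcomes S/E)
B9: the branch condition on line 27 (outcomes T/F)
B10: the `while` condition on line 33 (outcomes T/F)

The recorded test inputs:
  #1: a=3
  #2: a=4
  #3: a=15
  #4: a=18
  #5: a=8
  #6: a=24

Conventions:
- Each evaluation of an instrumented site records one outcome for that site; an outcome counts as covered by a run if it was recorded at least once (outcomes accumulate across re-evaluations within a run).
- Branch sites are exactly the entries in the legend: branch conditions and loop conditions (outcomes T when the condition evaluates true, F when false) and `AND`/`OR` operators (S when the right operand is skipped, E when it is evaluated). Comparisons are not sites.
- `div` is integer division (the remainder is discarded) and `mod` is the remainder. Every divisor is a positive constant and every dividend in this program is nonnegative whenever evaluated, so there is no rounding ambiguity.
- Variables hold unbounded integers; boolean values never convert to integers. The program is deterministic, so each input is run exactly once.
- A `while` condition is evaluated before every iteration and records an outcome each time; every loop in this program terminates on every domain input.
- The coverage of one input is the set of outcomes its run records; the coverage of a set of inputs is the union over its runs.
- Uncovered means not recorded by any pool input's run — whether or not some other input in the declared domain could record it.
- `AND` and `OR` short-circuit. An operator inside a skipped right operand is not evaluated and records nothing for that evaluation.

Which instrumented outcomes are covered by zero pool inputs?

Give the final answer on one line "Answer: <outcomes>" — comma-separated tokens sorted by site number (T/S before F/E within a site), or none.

test 1 (a=3) fires B2->S, B1->F, B3->F, B4->F, B5->T, B6->T, B6->T, B6->T, B6->T, B6->F, B8->E, B7->T, B9->T, B10->T, ...; hits B1=F, B2=S, B3=F, B4=F, B5=T, B6=T, B6=F, B7=T, B8=E, B9=T, B10=T, B10=F
test 2 (a=4) fires B2->S, B1->F, B3->F, B4->F, B5->F, B6->T, B6->T, B6->T, B6->T, B6->F, B8->E, B7->T, B9->T, B10->T, ...; hits B1=F, B2=S, B3=F, B4=F, B5=F, B6=T, B6=F, B7=T, B8=E, B9=T, B10=T, B10=F
test 3 (a=15) fires B2->E, B1->T, B3->T, B4->F, B5->T, B6->T, B6->T, B6->T, B6->T, B6->F, B8->E, B7->T, B9->T, B10->T, ...; hits B1=T, B2=E, B3=T, B4=F, B5=T, B6=T, B6=F, B7=T, B8=E, B9=T, B10=T, B10=F
test 4 (a=18) fires B2->E, B1->T, B3->T, B4->F, B5->T, B6->T, B6->T, B6->T, B6->T, B6->F, B8->E, B7->T, B9->T, B10->T, ...; hits B1=T, B2=E, B3=T, B4=F, B5=T, B6=T, B6=F, B7=T, B8=E, B9=T, B10=T, B10=F
test 5 (a=8) fires B2->S, B1->F, B3->T, B4->F, B5->F, B6->T, B6->T, B6->T, B6->T, B6->F, B8->E, B7->T, B9->T, B10->T, ...; hits B1=F, B2=S, B3=T, B4=F, B5=F, B6=T, B6=F, B7=T, B8=E, B9=T, B10=T, B10=F
test 6 (a=24) fires B2->E, B1->T, B3->F, B4->F, B5->T, B6->T, B6->T, B6->T, B6->T, B6->F, B8->E, B7->T, B9->T, B10->T, ...; hits B1=T, B2=E, B3=F, B4=F, B5=T, B6=T, B6=F, B7=T, B8=E, B9=T, B10=T, B10=F
union over the pool: B1=T, B1=F, B2=S, B2=E, B3=T, B3=F, B4=F, B5=T, B5=F, B6=T, B6=F, B7=T, B8=E, B9=T, B10=T, B10=F
uncovered (4 of 20): B4=T, B7=F, B8=S, B9=F

Answer: B4=T, B7=F, B8=S, B9=F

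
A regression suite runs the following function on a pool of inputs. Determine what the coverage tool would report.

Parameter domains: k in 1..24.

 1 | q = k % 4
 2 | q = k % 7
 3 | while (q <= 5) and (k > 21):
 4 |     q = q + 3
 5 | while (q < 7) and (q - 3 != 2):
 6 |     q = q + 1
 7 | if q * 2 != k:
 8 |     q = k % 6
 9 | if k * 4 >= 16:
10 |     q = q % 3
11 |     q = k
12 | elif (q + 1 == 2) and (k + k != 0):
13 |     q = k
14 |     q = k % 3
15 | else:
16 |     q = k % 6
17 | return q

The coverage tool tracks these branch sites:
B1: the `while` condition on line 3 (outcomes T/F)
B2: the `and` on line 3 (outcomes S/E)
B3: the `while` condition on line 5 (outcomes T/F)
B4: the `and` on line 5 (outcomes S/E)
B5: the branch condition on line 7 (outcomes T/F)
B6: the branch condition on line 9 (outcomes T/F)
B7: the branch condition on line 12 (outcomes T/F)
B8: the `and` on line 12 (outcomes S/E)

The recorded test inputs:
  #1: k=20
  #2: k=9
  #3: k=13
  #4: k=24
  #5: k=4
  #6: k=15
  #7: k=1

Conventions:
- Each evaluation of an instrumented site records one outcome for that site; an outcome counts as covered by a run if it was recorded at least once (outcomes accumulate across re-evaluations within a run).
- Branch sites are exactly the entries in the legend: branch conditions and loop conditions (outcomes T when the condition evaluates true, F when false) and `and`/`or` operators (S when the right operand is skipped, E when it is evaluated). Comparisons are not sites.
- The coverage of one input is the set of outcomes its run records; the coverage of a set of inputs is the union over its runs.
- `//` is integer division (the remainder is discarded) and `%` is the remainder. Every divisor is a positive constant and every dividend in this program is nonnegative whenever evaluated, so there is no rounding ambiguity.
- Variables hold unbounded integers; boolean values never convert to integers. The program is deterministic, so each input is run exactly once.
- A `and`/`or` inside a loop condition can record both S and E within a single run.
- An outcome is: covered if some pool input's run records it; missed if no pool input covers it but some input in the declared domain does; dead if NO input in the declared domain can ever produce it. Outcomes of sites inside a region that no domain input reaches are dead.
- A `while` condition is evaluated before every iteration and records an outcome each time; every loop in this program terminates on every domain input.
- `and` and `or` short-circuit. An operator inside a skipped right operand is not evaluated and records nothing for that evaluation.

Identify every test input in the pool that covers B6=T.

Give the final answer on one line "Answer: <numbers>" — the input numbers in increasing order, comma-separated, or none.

input #1 (k=20): hits B6=T
input #2 (k=9): hits B6=T
input #3 (k=13): hits B6=T
input #4 (k=24): hits B6=T
input #5 (k=4): hits B6=T
input #6 (k=15): hits B6=T
input #7 (k=1): never hits B6=T

Answer: 1, 2, 3, 4, 5, 6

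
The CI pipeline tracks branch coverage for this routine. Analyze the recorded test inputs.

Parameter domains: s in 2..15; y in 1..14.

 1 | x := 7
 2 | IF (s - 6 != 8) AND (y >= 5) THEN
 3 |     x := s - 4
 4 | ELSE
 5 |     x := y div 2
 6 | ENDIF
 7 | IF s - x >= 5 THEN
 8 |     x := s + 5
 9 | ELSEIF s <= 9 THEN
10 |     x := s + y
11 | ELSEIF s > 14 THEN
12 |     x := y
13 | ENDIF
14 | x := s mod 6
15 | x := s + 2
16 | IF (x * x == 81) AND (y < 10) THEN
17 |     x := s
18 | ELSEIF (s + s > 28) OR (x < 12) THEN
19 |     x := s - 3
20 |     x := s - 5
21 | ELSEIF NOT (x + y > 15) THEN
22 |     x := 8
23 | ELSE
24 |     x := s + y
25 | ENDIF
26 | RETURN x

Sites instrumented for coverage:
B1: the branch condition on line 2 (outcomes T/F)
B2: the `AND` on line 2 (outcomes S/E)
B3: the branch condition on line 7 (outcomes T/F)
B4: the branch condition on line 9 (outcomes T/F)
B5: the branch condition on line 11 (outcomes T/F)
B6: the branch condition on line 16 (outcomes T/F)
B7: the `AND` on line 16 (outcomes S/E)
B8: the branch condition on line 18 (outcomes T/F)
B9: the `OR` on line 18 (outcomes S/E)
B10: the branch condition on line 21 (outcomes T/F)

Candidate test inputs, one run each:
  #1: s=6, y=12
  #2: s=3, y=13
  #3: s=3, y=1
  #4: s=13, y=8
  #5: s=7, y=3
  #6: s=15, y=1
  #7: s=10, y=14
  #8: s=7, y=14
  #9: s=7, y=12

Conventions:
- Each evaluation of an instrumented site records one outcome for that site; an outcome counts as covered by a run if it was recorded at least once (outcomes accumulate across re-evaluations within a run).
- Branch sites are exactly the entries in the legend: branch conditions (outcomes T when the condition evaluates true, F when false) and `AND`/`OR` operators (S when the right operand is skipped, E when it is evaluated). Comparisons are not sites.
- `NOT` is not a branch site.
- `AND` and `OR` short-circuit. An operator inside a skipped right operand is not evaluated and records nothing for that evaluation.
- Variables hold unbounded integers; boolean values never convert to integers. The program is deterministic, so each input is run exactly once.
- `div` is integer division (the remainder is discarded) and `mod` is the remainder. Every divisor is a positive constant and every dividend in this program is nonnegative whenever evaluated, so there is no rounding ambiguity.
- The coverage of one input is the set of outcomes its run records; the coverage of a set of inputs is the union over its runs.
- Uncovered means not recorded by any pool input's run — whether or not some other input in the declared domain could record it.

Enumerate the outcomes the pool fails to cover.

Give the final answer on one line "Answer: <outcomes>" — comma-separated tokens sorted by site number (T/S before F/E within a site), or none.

test 1 (s=6, y=12) hits B1=T, B2=E, B3=F, B4=T, B6=F, B7=S, B8=T, B9=E
test 2 (s=3, y=13) hits B1=T, B2=E, B3=F, B4=T, B6=F, B7=S, B8=T, B9=E
test 3 (s=3, y=1) hits B1=F, B2=E, B3=F, B4=T, B6=F, B7=S, B8=T, B9=E
test 4 (s=13, y=8) hits B1=T, B2=E, B3=F, B4=F, B5=F, B6=F, B7=S, B8=F, B9=E, B10=F
test 5 (s=7, y=3) hits B1=F, B2=E, B3=T, B6=T, B7=E
test 6 (s=15, y=1) hits B1=F, B2=E, B3=T, B6=F, B7=S, B8=T, B9=S
test 7 (s=10, y=14) hits B1=T, B2=E, B3=F, B4=F, B5=F, B6=F, B7=S, B8=F, B9=E, B10=F
test 8 (s=7, y=14) hits B1=T, B2=E, B3=F, B4=T, B6=F, B7=E, B8=T, B9=E
test 9 (s=7, y=12) hits B1=T, B2=E, B3=F, B4=T, B6=F, B7=E, B8=T, B9=E
union over the pool: B1=T, B1=F, B2=E, B3=T, B3=F, B4=T, B4=F, B5=F, B6=T, B6=F, B7=S, B7=E, B8=T, B8=F, B9=S, B9=E, B10=F
uncovered (3 of 20): B2=S, B5=T, B10=T

Answer: B2=S, B5=T, B10=T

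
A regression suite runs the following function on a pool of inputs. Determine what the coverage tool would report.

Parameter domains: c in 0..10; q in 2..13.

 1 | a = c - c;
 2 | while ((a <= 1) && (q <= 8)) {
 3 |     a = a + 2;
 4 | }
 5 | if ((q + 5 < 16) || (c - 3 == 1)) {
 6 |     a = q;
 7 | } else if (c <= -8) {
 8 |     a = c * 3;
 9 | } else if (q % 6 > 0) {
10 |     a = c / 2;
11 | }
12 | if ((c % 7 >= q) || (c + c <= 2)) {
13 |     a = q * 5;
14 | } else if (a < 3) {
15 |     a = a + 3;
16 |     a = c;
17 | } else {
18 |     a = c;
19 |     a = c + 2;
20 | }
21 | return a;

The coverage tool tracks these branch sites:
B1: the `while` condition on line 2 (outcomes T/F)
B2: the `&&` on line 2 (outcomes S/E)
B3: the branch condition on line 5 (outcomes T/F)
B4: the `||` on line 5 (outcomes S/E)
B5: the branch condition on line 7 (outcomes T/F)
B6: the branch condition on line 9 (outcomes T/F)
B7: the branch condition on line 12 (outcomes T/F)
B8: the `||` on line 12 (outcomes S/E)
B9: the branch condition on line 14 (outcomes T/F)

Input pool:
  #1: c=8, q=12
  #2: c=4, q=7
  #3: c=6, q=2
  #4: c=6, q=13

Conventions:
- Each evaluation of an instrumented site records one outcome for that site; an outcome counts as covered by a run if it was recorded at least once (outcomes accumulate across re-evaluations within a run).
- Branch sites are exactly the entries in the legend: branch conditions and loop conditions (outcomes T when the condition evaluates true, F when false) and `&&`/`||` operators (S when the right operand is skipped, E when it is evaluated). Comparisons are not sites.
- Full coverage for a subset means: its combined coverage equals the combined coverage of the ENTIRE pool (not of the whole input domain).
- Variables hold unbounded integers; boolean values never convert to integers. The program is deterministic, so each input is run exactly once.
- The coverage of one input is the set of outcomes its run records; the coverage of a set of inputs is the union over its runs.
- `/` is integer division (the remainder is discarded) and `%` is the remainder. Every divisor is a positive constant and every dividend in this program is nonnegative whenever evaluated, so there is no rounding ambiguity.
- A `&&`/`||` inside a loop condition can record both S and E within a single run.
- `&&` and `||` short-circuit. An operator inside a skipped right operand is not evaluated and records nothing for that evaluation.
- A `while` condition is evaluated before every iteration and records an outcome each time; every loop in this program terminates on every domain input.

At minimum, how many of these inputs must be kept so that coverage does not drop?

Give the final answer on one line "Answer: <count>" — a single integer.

#1 (c=8, q=12) -> B2->E, B1->F, B4->E, B3->F, B5->F, B6->F, B8->E, B7->F, B9->T; covered: B1=F, B2=E, B3=F, B4=E, B5=F, B6=F, B7=F, B8=E, B9=T
#2 (c=4, q=7) -> B2->E, B1->T, B2->S, B1->F, B4->S, B3->T, B8->E, B7->F, B9->F; covered: B1=T, B1=F, B2=S, B2=E, B3=T, B4=S, B7=F, B8=E, B9=F
#3 (c=6, q=2) -> B2->E, B1->T, B2->S, B1->F, B4->S, B3->T, B8->S, B7->T; covered: B1=T, B1=F, B2=S, B2=E, B3=T, B4=S, B7=T, B8=S
#4 (c=6, q=13) -> B2->E, B1->F, B4->E, B3->F, B5->F, B6->T, B8->E, B7->F, B9->F; covered: B1=F, B2=E, B3=F, B4=E, B5=F, B6=T, B7=F, B8=E, B9=F
pool-wide coverage (17 outcomes): B1=T, B1=F, B2=S, B2=E, B3=T, B3=F, B4=S, B4=E, B5=F, B6=T, B6=F, B7=T, B7=F, B8=S, B8=E, B9=T, B9=F
checked all size-1 subsets: none covers 17 outcomes (max 9/17)
checked all size-2 subsets: none covers 17 outcomes (max 15/17)
the canonical winner is {1, 3, 4}: size 3, full 17-outcome coverage, earliest index list among size-3 covers

Answer: 3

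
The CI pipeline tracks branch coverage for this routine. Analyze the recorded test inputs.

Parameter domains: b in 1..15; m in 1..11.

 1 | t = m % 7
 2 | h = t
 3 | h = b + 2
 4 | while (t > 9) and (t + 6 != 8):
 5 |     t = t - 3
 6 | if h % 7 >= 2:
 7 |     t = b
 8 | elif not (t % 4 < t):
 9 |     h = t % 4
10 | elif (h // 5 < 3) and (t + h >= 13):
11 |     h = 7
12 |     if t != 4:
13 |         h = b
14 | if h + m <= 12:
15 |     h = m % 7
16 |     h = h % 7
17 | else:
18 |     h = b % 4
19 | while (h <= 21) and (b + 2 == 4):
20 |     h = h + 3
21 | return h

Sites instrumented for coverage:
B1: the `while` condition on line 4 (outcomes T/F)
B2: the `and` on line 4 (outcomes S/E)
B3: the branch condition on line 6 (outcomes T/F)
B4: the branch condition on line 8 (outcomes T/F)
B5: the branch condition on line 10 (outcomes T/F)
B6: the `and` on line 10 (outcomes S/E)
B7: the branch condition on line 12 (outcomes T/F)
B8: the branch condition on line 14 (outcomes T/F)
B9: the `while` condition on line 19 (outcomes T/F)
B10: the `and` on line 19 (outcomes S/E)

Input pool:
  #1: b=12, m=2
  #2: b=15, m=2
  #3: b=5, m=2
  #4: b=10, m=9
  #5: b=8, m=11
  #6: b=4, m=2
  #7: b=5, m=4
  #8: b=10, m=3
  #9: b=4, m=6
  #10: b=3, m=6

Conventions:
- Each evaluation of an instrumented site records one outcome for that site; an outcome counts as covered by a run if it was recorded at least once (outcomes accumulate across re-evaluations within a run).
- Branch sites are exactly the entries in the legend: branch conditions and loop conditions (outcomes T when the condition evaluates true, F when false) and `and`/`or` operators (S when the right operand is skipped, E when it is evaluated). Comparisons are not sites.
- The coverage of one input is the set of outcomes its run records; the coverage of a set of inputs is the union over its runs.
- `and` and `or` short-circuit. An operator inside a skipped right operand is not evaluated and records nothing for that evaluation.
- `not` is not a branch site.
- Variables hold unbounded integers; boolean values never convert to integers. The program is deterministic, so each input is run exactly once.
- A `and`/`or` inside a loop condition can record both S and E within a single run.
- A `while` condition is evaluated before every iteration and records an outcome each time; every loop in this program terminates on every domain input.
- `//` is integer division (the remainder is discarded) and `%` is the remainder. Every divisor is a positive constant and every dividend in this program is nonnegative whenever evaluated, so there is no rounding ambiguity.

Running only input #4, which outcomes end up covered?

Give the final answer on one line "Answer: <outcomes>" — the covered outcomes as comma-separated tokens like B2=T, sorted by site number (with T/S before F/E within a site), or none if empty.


Running input #4 (b=10, m=9), event by event:
  B2->S, B1->F, B3->T, B8->F, B10->E, B9->F
deduplicating events, the covered set is: B1=F, B2=S, B3=T, B8=F, B9=F, B10=E
Answer: B1=F, B2=S, B3=T, B8=F, B9=F, B10=E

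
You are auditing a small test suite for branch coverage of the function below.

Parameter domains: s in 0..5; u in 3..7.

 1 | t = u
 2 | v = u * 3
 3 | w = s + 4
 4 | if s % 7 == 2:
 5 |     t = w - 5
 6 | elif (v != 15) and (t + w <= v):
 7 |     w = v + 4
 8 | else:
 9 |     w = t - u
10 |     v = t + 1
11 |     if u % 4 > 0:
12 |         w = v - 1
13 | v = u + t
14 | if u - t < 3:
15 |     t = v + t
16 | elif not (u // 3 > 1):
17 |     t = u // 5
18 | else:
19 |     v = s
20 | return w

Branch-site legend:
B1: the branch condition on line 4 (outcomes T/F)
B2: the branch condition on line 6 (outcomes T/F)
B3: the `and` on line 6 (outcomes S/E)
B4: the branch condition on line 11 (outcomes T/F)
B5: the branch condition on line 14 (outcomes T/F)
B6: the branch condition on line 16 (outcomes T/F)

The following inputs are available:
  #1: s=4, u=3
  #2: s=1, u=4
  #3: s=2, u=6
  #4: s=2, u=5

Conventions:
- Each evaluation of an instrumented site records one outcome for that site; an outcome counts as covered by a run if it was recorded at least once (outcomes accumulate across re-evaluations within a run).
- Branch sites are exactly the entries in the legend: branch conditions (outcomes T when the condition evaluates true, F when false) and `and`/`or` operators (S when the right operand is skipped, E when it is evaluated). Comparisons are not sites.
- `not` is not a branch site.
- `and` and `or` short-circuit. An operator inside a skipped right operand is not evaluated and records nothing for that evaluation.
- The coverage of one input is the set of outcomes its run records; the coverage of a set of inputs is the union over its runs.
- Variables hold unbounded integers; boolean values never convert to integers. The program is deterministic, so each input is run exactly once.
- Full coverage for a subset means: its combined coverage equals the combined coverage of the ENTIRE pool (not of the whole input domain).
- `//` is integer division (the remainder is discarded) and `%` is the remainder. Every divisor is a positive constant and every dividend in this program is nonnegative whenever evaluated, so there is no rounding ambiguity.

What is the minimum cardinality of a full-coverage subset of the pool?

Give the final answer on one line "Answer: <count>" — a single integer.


input #1 (s=4, u=3): covers B1=F, B2=F, B3=E, B4=T, B5=T
input #2 (s=1, u=4): covers B1=F, B2=T, B3=E, B5=T
input #3 (s=2, u=6): covers B1=T, B5=F, B6=F
input #4 (s=2, u=5): covers B1=T, B5=F, B6=T
union over all inputs: B1=T, B1=F, B2=T, B2=F, B3=E, B4=T, B5=T, B5=F, B6=T, B6=F (10 outcomes)
size 1 is not enough: best union over all size-1 subsets is 5/10
size 2 is not enough: best union over all size-2 subsets is 8/10
size 3 is not enough: best union over all size-3 subsets is 9/10
inputs {1, 2, 3, 4} (size 4) cover everything; no size-4 subset with a lexicographically smaller index list covers all 10
Answer: 4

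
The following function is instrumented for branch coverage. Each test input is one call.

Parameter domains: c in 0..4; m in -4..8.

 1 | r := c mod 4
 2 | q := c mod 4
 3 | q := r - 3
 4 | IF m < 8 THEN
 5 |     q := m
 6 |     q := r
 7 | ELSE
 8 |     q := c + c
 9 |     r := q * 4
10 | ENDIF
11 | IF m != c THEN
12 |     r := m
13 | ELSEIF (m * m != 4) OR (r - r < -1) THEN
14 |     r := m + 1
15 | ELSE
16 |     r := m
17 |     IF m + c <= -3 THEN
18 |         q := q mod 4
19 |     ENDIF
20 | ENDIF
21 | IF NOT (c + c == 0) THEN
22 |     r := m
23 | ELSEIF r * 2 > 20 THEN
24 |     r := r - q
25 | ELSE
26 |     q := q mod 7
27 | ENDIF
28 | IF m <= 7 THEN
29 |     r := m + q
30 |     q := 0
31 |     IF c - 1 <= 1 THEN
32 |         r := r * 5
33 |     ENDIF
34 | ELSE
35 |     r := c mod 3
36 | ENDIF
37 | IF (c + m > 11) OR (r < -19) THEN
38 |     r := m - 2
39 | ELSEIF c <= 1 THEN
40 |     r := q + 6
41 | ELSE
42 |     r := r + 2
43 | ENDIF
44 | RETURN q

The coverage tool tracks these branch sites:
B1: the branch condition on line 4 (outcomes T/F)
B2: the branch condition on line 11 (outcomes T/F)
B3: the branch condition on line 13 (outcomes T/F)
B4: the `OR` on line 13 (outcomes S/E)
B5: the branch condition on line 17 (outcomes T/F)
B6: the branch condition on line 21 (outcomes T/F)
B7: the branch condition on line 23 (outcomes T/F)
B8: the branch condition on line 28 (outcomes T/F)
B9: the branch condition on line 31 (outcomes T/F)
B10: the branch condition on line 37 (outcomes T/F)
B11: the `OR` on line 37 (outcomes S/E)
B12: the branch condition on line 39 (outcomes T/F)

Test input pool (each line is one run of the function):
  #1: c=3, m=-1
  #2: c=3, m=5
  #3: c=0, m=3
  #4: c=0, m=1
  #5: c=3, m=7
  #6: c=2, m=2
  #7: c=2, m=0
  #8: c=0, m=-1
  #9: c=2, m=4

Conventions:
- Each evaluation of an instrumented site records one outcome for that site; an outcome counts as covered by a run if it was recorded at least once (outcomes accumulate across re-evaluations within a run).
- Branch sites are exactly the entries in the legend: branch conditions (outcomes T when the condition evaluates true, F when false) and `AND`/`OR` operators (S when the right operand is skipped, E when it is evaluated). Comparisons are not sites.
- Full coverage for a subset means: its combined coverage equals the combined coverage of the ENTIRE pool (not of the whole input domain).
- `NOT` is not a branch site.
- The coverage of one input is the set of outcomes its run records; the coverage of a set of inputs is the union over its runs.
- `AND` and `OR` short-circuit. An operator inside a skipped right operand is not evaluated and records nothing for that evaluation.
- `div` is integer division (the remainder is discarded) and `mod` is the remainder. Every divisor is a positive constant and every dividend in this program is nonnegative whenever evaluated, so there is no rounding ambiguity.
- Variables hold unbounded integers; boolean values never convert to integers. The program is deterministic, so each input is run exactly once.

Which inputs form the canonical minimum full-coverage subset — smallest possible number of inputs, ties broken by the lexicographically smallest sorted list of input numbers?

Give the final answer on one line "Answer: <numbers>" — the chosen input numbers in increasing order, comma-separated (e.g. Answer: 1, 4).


input #1 (c=3, m=-1): events B1->T, B2->T, B6->T, B8->T, B9->F, B11->E, B10->F, B12->F; covers B1=T, B2=T, B6=T, B8=T, B9=F, B10=F, B11=E, B12=F
input #2 (c=3, m=5): events B1->T, B2->T, B6->T, B8->T, B9->F, B11->E, B10->F, B12->F; covers B1=T, B2=T, B6=T, B8=T, B9=F, B10=F, B11=E, B12=F
input #3 (c=0, m=3): events B1->T, B2->T, B6->F, B7->F, B8->T, B9->T, B11->E, B10->F, B12->T; covers B1=T, B2=T, B6=F, B7=F, B8=T, B9=T, B10=F, B11=E, B12=T
input #4 (c=0, m=1): events B1->T, B2->T, B6->F, B7->F, B8->T, B9->T, B11->E, B10->F, B12->T; covers B1=T, B2=T, B6=F, B7=F, B8=T, B9=T, B10=F, B11=E, B12=T
input #5 (c=3, m=7): events B1->T, B2->T, B6->T, B8->T, B9->F, B11->E, B10->F, B12->F; covers B1=T, B2=T, B6=T, B8=T, B9=F, B10=F, B11=E, B12=F
input #6 (c=2, m=2): events B1->T, B2->F, B4->E, B3->F, B5->F, B6->T, B8->T, B9->T, B11->E, B10->F, B12->F; covers B1=T, B2=F, B3=F, B4=E, B5=F, B6=T, B8=T, B9=T, B10=F, B11=E, B12=F
input #7 (c=2, m=0): events B1->T, B2->T, B6->T, B8->T, B9->T, B11->E, B10->F, B12->F; covers B1=T, B2=T, B6=T, B8=T, B9=T, B10=F, B11=E, B12=F
input #8 (c=0, m=-1): events B1->T, B2->T, B6->F, B7->F, B8->T, B9->T, B11->E, B10->F, B12->T; covers B1=T, B2=T, B6=F, B7=F, B8=T, B9=T, B10=F, B11=E, B12=T
input #9 (c=2, m=4): events B1->T, B2->T, B6->T, B8->T, B9->T, B11->E, B10->F, B12->F; covers B1=T, B2=T, B6=T, B8=T, B9=T, B10=F, B11=E, B12=F
union over all inputs: B1=T, B2=T, B2=F, B3=F, B4=E, B5=F, B6=T, B6=F, B7=F, B8=T, B9=T, B9=F, B10=F, B11=E, B12=T, B12=F (16 outcomes)
size 1 is not enough: best union over all size-1 subsets is 11/16
size 2 is not enough: best union over all size-2 subsets is 15/16
the canonical winner is {1, 3, 6}: size 3, full 16-outcome coverage, earliest index list among size-3 covers
Answer: 1, 3, 6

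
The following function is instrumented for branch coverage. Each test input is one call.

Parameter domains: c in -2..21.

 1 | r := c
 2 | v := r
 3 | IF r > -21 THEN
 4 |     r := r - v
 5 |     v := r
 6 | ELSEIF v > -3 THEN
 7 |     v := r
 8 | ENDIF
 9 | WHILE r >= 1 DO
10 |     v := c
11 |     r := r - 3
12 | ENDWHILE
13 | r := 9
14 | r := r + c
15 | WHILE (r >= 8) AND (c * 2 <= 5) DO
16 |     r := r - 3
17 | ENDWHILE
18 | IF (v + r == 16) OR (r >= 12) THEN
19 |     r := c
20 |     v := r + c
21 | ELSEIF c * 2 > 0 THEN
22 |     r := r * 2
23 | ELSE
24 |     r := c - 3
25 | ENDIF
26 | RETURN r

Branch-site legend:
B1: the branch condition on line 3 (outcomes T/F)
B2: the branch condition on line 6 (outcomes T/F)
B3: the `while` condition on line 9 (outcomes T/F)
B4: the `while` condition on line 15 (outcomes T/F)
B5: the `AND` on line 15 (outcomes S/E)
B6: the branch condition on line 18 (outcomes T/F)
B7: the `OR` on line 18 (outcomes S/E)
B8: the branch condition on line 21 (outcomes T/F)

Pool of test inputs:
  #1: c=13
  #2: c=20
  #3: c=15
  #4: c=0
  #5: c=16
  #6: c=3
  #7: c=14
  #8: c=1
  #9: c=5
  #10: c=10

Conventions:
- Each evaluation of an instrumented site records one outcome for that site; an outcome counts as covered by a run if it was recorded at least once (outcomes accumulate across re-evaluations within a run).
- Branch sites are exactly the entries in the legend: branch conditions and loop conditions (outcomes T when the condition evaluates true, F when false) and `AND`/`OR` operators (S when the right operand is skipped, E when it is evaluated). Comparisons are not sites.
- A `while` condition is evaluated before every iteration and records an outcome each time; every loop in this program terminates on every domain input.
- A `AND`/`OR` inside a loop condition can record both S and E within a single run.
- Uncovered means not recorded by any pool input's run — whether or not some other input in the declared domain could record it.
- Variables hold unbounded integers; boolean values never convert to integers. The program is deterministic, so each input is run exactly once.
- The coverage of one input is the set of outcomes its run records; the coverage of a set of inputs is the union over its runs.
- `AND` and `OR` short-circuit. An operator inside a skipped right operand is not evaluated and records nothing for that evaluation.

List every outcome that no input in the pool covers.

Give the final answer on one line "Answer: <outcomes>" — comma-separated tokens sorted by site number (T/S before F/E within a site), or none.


#1 (c=13) -> covered: B1=T, B3=F, B4=F, B5=E, B6=T, B7=E
#2 (c=20) -> covered: B1=T, B3=F, B4=F, B5=E, B6=T, B7=E
#3 (c=15) -> covered: B1=T, B3=F, B4=F, B5=E, B6=T, B7=E
#4 (c=0) -> covered: B1=T, B3=F, B4=T, B4=F, B5=S, B5=E, B6=F, B7=E, B8=F
#5 (c=16) -> covered: B1=T, B3=F, B4=F, B5=E, B6=T, B7=E
#6 (c=3) -> covered: B1=T, B3=F, B4=F, B5=E, B6=T, B7=E
#7 (c=14) -> covered: B1=T, B3=F, B4=F, B5=E, B6=T, B7=E
#8 (c=1) -> covered: B1=T, B3=F, B4=T, B4=F, B5=S, B5=E, B6=F, B7=E, B8=T
#9 (c=5) -> covered: B1=T, B3=F, B4=F, B5=E, B6=T, B7=E
#10 (c=10) -> covered: B1=T, B3=F, B4=F, B5=E, B6=T, B7=E
union over the pool: B1=T, B3=F, B4=T, B4=F, B5=S, B5=E, B6=T, B6=F, B7=E, B8=T, B8=F
uncovered (5 of 16): B1=F, B2=T, B2=F, B3=T, B7=S
Answer: B1=F, B2=T, B2=F, B3=T, B7=S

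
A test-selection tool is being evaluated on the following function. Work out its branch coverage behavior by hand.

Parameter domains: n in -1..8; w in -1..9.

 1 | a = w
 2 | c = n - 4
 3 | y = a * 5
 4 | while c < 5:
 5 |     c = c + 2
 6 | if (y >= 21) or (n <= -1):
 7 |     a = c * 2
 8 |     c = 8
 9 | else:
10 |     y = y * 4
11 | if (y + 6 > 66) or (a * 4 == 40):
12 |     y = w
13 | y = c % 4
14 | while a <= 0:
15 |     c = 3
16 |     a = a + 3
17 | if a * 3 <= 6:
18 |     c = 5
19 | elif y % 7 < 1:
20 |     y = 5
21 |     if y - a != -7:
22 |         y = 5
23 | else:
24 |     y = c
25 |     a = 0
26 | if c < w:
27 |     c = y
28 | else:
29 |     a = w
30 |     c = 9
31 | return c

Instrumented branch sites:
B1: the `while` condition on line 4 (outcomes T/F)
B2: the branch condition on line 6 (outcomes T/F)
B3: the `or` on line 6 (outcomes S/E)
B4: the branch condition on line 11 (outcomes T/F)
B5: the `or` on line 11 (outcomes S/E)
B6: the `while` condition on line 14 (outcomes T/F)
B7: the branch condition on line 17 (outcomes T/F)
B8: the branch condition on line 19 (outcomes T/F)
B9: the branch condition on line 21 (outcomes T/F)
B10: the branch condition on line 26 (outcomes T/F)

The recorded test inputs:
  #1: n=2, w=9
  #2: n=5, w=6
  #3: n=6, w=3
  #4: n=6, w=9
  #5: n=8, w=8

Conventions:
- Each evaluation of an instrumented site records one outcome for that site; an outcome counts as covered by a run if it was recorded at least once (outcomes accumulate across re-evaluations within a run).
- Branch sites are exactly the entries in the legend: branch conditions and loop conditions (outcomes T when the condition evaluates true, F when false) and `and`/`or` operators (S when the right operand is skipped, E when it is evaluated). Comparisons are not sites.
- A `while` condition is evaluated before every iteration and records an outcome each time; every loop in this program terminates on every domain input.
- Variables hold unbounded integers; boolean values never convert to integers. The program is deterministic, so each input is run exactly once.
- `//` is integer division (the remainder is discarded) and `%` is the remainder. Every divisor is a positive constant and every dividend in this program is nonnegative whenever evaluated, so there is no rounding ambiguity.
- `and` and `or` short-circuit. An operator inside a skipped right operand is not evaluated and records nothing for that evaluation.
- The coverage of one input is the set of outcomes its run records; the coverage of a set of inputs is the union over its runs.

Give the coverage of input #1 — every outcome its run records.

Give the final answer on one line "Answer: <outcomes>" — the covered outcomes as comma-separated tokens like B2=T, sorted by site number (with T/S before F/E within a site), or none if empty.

Tracing the run of input #1 (n=2, w=9):
  B1->T, B1->T, B1->T, B1->T, B1->F, B3->S, B2->T, B5->E, B4->F, B6->F
  B7->F, B8->T, B9->F, B10->T
deduplicating events, the covered set is: B1=T, B1=F, B2=T, B3=S, B4=F, B5=E, B6=F, B7=F, B8=T, B9=F, B10=T

Answer: B1=T, B1=F, B2=T, B3=S, B4=F, B5=E, B6=F, B7=F, B8=T, B9=F, B10=T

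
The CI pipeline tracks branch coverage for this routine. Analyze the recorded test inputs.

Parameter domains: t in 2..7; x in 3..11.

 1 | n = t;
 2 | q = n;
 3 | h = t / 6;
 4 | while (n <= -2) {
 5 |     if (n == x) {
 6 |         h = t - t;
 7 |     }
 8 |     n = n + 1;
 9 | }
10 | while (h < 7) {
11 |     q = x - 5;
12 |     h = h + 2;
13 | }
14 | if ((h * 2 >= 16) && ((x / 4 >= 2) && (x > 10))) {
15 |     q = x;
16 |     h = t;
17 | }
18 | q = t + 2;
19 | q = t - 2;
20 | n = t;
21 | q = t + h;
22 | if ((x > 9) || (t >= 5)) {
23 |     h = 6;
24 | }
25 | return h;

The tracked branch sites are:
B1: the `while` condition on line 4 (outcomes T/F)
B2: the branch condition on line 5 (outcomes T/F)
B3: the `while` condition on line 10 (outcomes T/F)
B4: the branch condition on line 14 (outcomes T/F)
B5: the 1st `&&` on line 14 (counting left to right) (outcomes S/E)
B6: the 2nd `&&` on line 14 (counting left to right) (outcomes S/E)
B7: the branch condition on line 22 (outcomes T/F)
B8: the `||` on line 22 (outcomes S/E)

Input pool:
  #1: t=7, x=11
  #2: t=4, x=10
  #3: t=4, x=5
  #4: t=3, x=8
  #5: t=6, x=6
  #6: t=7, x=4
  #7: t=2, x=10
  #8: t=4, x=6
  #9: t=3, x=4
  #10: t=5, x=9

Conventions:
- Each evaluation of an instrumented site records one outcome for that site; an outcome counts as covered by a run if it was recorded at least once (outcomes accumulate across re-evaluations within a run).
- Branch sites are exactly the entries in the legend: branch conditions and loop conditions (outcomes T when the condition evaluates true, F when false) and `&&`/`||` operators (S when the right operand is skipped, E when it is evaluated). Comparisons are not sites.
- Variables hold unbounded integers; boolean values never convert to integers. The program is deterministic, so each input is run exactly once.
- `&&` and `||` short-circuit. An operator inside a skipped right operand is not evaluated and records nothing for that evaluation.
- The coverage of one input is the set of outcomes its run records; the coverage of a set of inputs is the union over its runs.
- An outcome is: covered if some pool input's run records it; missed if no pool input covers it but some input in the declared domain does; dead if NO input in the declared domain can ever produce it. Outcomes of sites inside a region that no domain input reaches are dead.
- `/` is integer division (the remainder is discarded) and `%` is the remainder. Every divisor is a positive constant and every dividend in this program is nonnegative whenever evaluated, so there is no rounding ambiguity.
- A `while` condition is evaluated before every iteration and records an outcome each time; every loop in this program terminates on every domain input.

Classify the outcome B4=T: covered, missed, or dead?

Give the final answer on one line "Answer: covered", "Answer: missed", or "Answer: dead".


no pool input records B4=T
but domain input (t=2, x=11) does record it -> reachable, so missed
Answer: missed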